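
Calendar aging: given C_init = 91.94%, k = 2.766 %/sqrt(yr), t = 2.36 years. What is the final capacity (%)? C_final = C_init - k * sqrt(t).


Step 1: sqrt(2.36 yr) = 1.5362
Step 2: drop = 2.766 * 1.5362 = 4.2491
Step 3: C_final = 91.94 - 4.2491 = 87.69%

87.69%


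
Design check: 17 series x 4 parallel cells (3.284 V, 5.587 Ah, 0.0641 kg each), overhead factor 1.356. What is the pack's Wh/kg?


Step 1: V_pack = 17 * 3.284 = 55.828 V
Step 2: C_pack = 4 * 5.587 = 22.348 Ah
Step 3: E_pack = V_pack * C_pack = 55.828 * 22.348 = 1247.6 Wh
Step 4: m_pack = 17 * 4 * 0.0641 * 1.356 = 5.9105 kg
Step 5: ED = E_pack / m_pack = 1247.6 / 5.9105 = 211.1 Wh/kg

211.1 Wh/kg


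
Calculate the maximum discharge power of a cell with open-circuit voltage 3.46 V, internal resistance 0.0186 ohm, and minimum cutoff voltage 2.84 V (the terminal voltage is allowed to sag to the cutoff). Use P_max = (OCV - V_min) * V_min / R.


dV = OCV - V_min = 0.62 V (so I_max = dV / R)
P_max = dV * V_min / R = 0.62 * 2.84 / 0.0186 = 94.67 W

94.67 W


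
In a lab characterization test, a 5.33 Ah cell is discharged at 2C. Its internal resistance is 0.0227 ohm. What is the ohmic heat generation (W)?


Step 1: I = C_rate * capacity = 2 * 5.33 = 10.66 A
Step 2: Q = I^2 * R = 10.66^2 * 0.0227 = 113.64 * 0.0227 = 2.580 W

2.580 W


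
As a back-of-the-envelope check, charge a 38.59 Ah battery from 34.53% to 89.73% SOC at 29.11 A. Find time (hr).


delta_Ah = 38.59 * (89.73 - 34.53) / 100 = 21.302 Ah
t = delta_Ah / I = 21.302 / 29.11 = 0.7318 hr

0.7318 hr


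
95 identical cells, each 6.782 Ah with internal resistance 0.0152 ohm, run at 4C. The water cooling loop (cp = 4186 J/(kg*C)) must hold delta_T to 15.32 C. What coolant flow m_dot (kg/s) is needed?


Step 1: I = 4 * 6.782 = 27.128 A
Step 2: Q_cell = I^2 * R = 27.128^2 * 0.0152 = 11.186 W
Step 3: Q_total = 95 * 11.186 = 1062.7 W
Step 4: m_dot = Q_total / (cp * dT) = 1062.7 / (4186 * 15.32) = 0.01657 kg/s

0.01657 kg/s


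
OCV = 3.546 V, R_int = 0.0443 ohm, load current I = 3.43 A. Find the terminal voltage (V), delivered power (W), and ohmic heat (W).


Step 1: V_terminal = OCV - I*R = 3.546 - 3.43 * 0.0443 = 3.3941 V
Step 2: P_out = V_terminal * I = 3.3941 * 3.43 = 11.64 W
Step 3: Q = I^2 * R = 3.43^2 * 0.0443 = 0.5212 W

V=3.3941 V, P=11.64 W, Q=0.5212 W


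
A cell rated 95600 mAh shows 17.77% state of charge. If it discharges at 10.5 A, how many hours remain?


Convert: C_total = 95600 mAh = 95.6 Ah
Step 1: remaining = SOC/100 * C_total = 17.77/100 * 95.6 = 16.988 Ah
Step 2: t = remaining / I = 16.988 / 10.5 = 1.618 hr

1.618 hr


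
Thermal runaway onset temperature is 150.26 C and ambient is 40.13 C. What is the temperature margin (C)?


margin = T_onset - T_ambient = 150.26 - 40.13 = 110.13 C

110.13 C


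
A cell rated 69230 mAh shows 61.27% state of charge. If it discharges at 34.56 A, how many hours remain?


Convert: C_total = 69230 mAh = 69.23 Ah
Step 1: remaining = SOC/100 * C_total = 61.27/100 * 69.23 = 42.417 Ah
Step 2: t = remaining / I = 42.417 / 34.56 = 1.227 hr

1.227 hr


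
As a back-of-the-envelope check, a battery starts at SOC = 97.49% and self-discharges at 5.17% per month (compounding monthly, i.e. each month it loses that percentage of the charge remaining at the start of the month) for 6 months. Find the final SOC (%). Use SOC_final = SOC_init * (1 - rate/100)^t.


decay = (1 - 5.17/100)^6 = 0.72723
SOC_final = 97.49 * 0.72723 = 70.90%

70.90%


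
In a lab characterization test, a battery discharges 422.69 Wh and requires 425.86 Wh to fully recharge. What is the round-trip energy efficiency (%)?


eta_e = E_dis / E_chg * 100 = 422.69 / 425.86 * 100 = 99.26%

99.26%


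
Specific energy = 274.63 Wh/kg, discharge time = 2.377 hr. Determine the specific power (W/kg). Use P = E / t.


P_specific = E / t = 274.63 / 2.377 = 115.5 W/kg

115.5 W/kg


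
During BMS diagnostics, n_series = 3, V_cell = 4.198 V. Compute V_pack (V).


Series voltages add: 3 * 4.198 V = 12.594 V

12.594 V


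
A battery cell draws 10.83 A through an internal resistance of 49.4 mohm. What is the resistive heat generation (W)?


Convert: R = 49.4 mohm = 0.0494 ohm
Q = I^2 * R = 10.83^2 * 0.0494 = 5.794 W

5.794 W


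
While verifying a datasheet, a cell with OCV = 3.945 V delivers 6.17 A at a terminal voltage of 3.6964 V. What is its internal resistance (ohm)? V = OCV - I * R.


R = (OCV - V) / I = (3.945 - 3.6964) / 6.17 = 0.04029 ohm

0.04029 ohm


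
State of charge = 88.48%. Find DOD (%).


Complement of SOC: DOD = 100% - 88.48% = 11.52%

11.52%


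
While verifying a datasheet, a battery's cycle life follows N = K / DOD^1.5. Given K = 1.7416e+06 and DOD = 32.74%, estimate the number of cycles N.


Step 1: DOD^1.5 = 32.74^1.5 = 187.33
Step 2: N = 1.7416e+06 / 187.33 = 9297 cycles

9297 cycles


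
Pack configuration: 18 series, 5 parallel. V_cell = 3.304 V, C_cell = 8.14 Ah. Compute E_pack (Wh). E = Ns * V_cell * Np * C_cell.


E = Ns * Vcell * Np * Ccell = 18 * 3.304 * 5 * 8.14 = 2421 Wh

2421 Wh


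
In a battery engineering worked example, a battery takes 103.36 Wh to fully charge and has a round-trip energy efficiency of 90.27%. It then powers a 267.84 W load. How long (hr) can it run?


Step 1: E_discharge = eta/100 * E_charge = 90.27/100 * 103.36 = 93.303 Wh
Step 2: t = E_discharge / P = 93.303 / 267.84 = 0.3484 hr

0.3484 hr


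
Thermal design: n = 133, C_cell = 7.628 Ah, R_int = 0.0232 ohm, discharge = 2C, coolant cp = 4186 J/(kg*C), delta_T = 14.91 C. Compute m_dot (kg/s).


Step 1: I = 2 * 7.628 = 15.256 A
Step 2: Q_cell = I^2 * R = 15.256^2 * 0.0232 = 5.3997 W
Step 3: Q_total = 133 * 5.3997 = 718.16 W
Step 4: m_dot = Q_total / (cp * dT) = 718.16 / (4186 * 14.91) = 0.01151 kg/s

0.01151 kg/s


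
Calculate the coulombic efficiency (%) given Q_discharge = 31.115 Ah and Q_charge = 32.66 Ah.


Coulombic efficiency = 31.115/32.66 * 100% = 95.27%

95.27%


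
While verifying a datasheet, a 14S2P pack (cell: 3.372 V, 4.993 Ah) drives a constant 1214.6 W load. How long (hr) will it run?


Step 1: E_pack = Ns * V_cell * Np * C_cell = 14 * 3.372 * 2 * 4.993 = 471.42 Wh
Step 2: t = E_pack / P = 471.42 / 1214.6 = 0.3881 hr

0.3881 hr


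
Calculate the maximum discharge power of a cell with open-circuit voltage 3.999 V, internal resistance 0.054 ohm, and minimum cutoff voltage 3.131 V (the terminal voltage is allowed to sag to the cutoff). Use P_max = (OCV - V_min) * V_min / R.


dV = OCV - V_min = 0.868 V (so I_max = dV / R)
P_max = dV * V_min / R = 0.868 * 3.131 / 0.054 = 50.33 W

50.33 W


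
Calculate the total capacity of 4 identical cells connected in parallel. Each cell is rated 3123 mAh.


Convert: C_cell = 3123 mAh = 3.123 Ah
C_total = 4 * 3.123 = 12.492 Ah

12.492 Ah


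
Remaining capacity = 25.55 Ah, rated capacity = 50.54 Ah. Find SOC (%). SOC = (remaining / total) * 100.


SOC = (remaining / total) * 100 = (25.55 / 50.54) * 100 = 50.55%

50.55%


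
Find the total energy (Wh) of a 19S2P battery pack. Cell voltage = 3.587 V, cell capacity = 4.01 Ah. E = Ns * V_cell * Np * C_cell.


E = Ns * Vcell * Np * Ccell = 19 * 3.587 * 2 * 4.01 = 546.6 Wh

546.6 Wh


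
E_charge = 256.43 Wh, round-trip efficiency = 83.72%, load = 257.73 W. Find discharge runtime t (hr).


Step 1: E_discharge = eta/100 * E_charge = 83.72/100 * 256.43 = 214.68 Wh
Step 2: t = E_discharge / P = 214.68 / 257.73 = 0.8330 hr

0.8330 hr


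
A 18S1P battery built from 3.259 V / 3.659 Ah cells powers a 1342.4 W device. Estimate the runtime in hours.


Step 1: E_pack = Ns * V_cell * Np * C_cell = 18 * 3.259 * 1 * 3.659 = 214.64 Wh
Step 2: t = E_pack / P = 214.64 / 1342.4 = 0.1599 hr

0.1599 hr


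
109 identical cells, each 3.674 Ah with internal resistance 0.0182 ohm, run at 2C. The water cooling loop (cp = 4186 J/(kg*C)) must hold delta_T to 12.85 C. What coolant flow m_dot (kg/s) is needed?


Step 1: I = 2 * 3.674 = 7.348 A
Step 2: Q_cell = I^2 * R = 7.348^2 * 0.0182 = 0.98267 W
Step 3: Q_total = 109 * 0.98267 = 107.11 W
Step 4: m_dot = Q_total / (cp * dT) = 107.11 / (4186 * 12.85) = 0.001991 kg/s

0.001991 kg/s


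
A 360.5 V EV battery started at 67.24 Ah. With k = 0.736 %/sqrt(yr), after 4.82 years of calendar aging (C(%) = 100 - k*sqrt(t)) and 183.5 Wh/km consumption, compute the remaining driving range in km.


Step 1: capacity retention = 100 - 0.736 * sqrt(4.82) = 100 - 0.736 * 2.1954 = 98.384%
Step 2: C_now = 67.24 * 98.384/100 = 66.153 Ah
Step 3: E_pack = V * C_now = 360.5 * 66.153 = 23848 Wh
Step 4: range = E_pack / consumption = 23848 / 183.5 = 130.0 km

130.0 km


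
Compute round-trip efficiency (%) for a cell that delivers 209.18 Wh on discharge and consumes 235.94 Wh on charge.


eta_e = E_dis / E_chg * 100 = 209.18 / 235.94 * 100 = 88.66%

88.66%


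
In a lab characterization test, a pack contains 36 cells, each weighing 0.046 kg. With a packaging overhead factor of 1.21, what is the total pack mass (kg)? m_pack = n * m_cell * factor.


m_pack = n * m_cell * overhead = 36 * 0.046 * 1.21 = 2.004 kg

2.004 kg


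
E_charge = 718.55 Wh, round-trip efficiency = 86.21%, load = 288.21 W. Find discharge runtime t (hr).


Step 1: E_discharge = eta/100 * E_charge = 86.21/100 * 718.55 = 619.46 Wh
Step 2: t = E_discharge / P = 619.46 / 288.21 = 2.149 hr

2.149 hr


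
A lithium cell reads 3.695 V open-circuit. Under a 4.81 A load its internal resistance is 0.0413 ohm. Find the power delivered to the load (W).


Step 1: V_terminal = OCV - I*R = 3.695 - 4.81 * 0.0413 = 3.4963 V
Step 2: P_out = V_terminal * I = 3.4963 * 4.81 = 16.82 W

16.82 W


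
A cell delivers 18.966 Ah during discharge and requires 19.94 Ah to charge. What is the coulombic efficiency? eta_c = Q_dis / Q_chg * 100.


Coulombic efficiency = 18.966/19.94 * 100% = 95.12%

95.12%


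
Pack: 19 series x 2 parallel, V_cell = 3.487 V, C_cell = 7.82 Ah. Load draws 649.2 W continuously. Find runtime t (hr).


Step 1: E_pack = Ns * V_cell * Np * C_cell = 19 * 3.487 * 2 * 7.82 = 1036.2 Wh
Step 2: t = E_pack / P = 1036.2 / 649.2 = 1.596 hr

1.596 hr


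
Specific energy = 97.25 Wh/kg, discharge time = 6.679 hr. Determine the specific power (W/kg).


Specific power = 97.25 Wh/kg / 6.679 hr = 14.56 W/kg

14.56 W/kg


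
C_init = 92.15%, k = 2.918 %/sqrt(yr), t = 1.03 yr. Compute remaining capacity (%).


sqrt(t) = sqrt(1.03) = 1.0149
C_final = 92.15 - 2.918 * 1.0149 = 89.19%

89.19%


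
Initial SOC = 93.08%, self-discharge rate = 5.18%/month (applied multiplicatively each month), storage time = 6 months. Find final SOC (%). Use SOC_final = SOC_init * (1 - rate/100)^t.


decay = (1 - 5.18/100)^6 = 0.72677
SOC_final = 93.08 * 0.72677 = 67.65%

67.65%


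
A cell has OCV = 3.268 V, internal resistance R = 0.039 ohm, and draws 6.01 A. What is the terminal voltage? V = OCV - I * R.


V = OCV - I*R = 3.268 - 6.01 * 0.039 = 3.034 V

3.034 V


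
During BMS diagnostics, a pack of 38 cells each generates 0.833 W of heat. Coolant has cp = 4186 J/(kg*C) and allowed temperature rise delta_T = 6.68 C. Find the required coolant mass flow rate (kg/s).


Step 1: Total heat Q = 38 * 0.833 W = 31.654 W
Step 2: denom = cp * dT = 4186 * 6.68 = 27962
Step 3: m_dot = 31.654 / 27962 = 0.001132 kg/s

0.001132 kg/s


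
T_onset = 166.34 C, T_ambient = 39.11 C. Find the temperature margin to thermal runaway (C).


Safety margin = 166.34 C - 39.11 C = 127.23 C

127.23 C


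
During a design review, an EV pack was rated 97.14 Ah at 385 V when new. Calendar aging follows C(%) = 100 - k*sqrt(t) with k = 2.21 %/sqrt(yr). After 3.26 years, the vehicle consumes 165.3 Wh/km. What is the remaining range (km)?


Step 1: capacity retention = 100 - 2.21 * sqrt(3.26) = 100 - 2.21 * 1.8055 = 96.01%
Step 2: C_now = 97.14 * 96.01/100 = 93.264 Ah
Step 3: E_pack = V * C_now = 385 * 93.264 = 35907 Wh
Step 4: range = E_pack / consumption = 35907 / 165.3 = 217.2 km

217.2 km


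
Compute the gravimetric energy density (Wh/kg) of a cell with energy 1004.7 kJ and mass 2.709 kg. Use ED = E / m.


Convert: E = 1004.7 kJ = 279.08 Wh
ED = E / m = 279.08 / 2.709 = 103.0 Wh/kg

103.0 Wh/kg


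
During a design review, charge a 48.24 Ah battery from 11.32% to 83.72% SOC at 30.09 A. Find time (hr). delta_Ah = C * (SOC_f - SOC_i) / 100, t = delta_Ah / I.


delta_Ah = 48.24 * (83.72 - 11.32) / 100 = 34.926 Ah
t = delta_Ah / I = 34.926 / 30.09 = 1.161 hr

1.161 hr


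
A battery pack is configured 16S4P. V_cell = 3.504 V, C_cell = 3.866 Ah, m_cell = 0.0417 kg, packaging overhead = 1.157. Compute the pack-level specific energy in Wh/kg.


Step 1: V_pack = 16 * 3.504 = 56.064 V
Step 2: C_pack = 4 * 3.866 = 15.464 Ah
Step 3: E_pack = V_pack * C_pack = 56.064 * 15.464 = 866.97 Wh
Step 4: m_pack = 16 * 4 * 0.0417 * 1.157 = 3.0878 kg
Step 5: ED = E_pack / m_pack = 866.97 / 3.0878 = 280.8 Wh/kg

280.8 Wh/kg


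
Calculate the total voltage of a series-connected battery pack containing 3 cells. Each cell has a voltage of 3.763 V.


Series voltages add: 3 * 3.763 V = 11.289 V

11.289 V


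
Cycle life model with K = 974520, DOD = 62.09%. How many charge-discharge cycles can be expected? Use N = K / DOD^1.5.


DOD^1.5 = 489.25
N = K / DOD^1.5 = 974520 / 489.25 = 1992

1992 cycles


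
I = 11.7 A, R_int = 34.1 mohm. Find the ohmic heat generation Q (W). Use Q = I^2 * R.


Convert: R = 34.1 mohm = 0.0341 ohm
Q = I^2 * R = 11.7^2 * 0.0341 = 4.668 W

4.668 W


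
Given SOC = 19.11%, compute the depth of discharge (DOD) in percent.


DOD = 100 - SOC = 100 - 19.11 = 80.89%

80.89%


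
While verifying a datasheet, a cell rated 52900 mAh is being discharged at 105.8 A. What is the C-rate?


Convert: capacity = 52900 mAh = 52.9 Ah
C_rate = I / capacity = 105.8 / 52.9 = 2C

2C


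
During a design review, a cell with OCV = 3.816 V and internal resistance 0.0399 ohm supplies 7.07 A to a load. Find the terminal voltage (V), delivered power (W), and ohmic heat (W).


Step 1: V_terminal = OCV - I*R = 3.816 - 7.07 * 0.0399 = 3.5339 V
Step 2: P_out = V_terminal * I = 3.5339 * 7.07 = 24.98 W
Step 3: Q = I^2 * R = 7.07^2 * 0.0399 = 1.994 W

V=3.5339 V, P=24.98 W, Q=1.994 W


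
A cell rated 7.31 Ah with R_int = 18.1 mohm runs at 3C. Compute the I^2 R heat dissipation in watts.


Convert: R = 18.1 mohm = 0.0181 ohm
Step 1: I = C_rate * capacity = 3 * 7.31 = 21.93 A
Step 2: Q = I^2 * R = 21.93^2 * 0.0181 = 480.92 * 0.0181 = 8.705 W

8.705 W


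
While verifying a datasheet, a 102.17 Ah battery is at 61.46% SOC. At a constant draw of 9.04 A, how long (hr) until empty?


Step 1: remaining = SOC/100 * C_total = 61.46/100 * 102.17 = 62.794 Ah
Step 2: t = remaining / I = 62.794 / 9.04 = 6.946 hr

6.946 hr


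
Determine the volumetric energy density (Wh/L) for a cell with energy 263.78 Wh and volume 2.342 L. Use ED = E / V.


ED = E / V = 263.78 / 2.342 = 112.6 Wh/L

112.6 Wh/L


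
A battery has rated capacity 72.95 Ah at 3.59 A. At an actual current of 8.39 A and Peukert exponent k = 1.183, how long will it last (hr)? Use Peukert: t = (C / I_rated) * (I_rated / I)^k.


Step 1: t_rated = C / I_rated = 72.95 / 3.59 = 20.32 hr
Step 2: ratio = 3.59 / 8.39 = 0.42789
Step 3: ratio^k = 0.42789^1.183 = 0.36632
Step 4: t = t_rated * ratio^k = 20.32 * 0.36632 = 7.444 hr

7.444 hr


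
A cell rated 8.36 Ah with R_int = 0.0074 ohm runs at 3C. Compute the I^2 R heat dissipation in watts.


Step 1: I = C_rate * capacity = 3 * 8.36 = 25.08 A
Step 2: Q = I^2 * R = 25.08^2 * 0.0074 = 629.01 * 0.0074 = 4.655 W

4.655 W


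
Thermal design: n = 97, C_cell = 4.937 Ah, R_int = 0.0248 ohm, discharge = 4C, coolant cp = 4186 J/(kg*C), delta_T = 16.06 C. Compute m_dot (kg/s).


Step 1: I = 4 * 4.937 = 19.748 A
Step 2: Q_cell = I^2 * R = 19.748^2 * 0.0248 = 9.6716 W
Step 3: Q_total = 97 * 9.6716 = 938.15 W
Step 4: m_dot = Q_total / (cp * dT) = 938.15 / (4186 * 16.06) = 0.01395 kg/s

0.01395 kg/s


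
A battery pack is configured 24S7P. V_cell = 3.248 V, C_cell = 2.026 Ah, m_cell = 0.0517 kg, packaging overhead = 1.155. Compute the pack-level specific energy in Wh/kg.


Step 1: V_pack = 24 * 3.248 = 77.952 V
Step 2: C_pack = 7 * 2.026 = 14.182 Ah
Step 3: E_pack = V_pack * C_pack = 77.952 * 14.182 = 1105.5 Wh
Step 4: m_pack = 24 * 7 * 0.0517 * 1.155 = 10.032 kg
Step 5: ED = E_pack / m_pack = 1105.5 / 10.032 = 110.2 Wh/kg

110.2 Wh/kg


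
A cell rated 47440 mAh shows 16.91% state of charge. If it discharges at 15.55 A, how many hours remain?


Convert: C_total = 47440 mAh = 47.44 Ah
Step 1: remaining = SOC/100 * C_total = 16.91/100 * 47.44 = 8.0221 Ah
Step 2: t = remaining / I = 8.0221 / 15.55 = 0.5159 hr

0.5159 hr


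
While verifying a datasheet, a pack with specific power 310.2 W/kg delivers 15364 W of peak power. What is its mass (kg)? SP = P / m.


m = P / SP = 15364 / 310.2 = 49.53 kg

49.53 kg


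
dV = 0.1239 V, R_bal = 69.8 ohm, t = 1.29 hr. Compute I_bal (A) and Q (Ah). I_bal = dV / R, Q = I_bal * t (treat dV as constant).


I_bal = dV / R = 0.1239 / 69.8 = 0.0017751 A
Q = I_bal * t = 0.0017751 * 1.29 = 0.002290 Ah

I=0.0017751 A, Q=0.002290 Ah


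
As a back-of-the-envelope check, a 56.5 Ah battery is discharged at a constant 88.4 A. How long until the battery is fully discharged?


Runtime = 56.5 Ah / 88.4 A = 0.6391 hr

0.6391 hr


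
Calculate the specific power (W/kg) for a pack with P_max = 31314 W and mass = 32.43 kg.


Specific power = 31314 W / 32.43 kg = 965.6 W/kg

965.6 W/kg


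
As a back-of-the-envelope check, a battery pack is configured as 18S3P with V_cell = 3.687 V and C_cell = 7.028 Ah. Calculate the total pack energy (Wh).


E = Ns * Vcell * Np * Ccell = 18 * 3.687 * 3 * 7.028 = 1399 Wh

1399 Wh


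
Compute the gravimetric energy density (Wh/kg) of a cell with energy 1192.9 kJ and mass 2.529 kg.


Convert: E = 1192.9 kJ = 331.36 Wh
ED = E / m = 331.36 / 2.529 = 131.0 Wh/kg

131.0 Wh/kg


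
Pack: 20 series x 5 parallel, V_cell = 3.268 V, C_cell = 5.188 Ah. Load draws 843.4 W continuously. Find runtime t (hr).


Step 1: E_pack = Ns * V_cell * Np * C_cell = 20 * 3.268 * 5 * 5.188 = 1695.4 Wh
Step 2: t = E_pack / P = 1695.4 / 843.4 = 2.010 hr

2.010 hr


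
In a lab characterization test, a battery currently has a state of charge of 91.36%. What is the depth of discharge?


DOD = 100 - SOC = 100 - 91.36 = 8.64%

8.64%


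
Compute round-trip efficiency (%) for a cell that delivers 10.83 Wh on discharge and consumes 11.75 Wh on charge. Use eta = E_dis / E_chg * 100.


Round-trip efficiency = 10.83/11.75 * 100% = 92.17%

92.17%


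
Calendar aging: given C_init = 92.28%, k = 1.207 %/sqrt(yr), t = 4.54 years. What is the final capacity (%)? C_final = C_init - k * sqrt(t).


Step 1: sqrt(4.54 yr) = 2.1307
Step 2: drop = 1.207 * 2.1307 = 2.5718
Step 3: C_final = 92.28 - 2.5718 = 89.71%

89.71%


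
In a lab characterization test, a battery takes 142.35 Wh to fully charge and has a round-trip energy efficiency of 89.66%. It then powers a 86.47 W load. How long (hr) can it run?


Step 1: E_discharge = eta/100 * E_charge = 89.66/100 * 142.35 = 127.63 Wh
Step 2: t = E_discharge / P = 127.63 / 86.47 = 1.476 hr

1.476 hr


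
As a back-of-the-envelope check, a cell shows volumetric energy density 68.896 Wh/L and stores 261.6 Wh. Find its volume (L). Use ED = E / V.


V = E / ED = 261.6 / 68.896 = 3.797 L

3.797 L


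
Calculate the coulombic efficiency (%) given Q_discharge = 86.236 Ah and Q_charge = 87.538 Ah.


eta_c = Q_dis / Q_chg * 100 = 86.236 / 87.538 * 100 = 98.51%

98.51%


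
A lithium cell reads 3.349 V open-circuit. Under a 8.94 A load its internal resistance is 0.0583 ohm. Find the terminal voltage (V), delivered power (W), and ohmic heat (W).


Step 1: V_terminal = OCV - I*R = 3.349 - 8.94 * 0.0583 = 2.8278 V
Step 2: P_out = V_terminal * I = 2.8278 * 8.94 = 25.28 W
Step 3: Q = I^2 * R = 8.94^2 * 0.0583 = 4.660 W

V=2.8278 V, P=25.28 W, Q=4.660 W


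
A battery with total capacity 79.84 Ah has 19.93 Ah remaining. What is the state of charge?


SOC = (remaining / total) * 100 = (19.93 / 79.84) * 100 = 24.96%

24.96%


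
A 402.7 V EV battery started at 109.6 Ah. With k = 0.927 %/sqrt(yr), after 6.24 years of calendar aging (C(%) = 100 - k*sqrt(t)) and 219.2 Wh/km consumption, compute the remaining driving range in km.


Step 1: capacity retention = 100 - 0.927 * sqrt(6.24) = 100 - 0.927 * 2.498 = 97.684%
Step 2: C_now = 109.6 * 97.684/100 = 107.06 Ah
Step 3: E_pack = V * C_now = 402.7 * 107.06 = 43113 Wh
Step 4: range = E_pack / consumption = 43113 / 219.2 = 196.7 km

196.7 km


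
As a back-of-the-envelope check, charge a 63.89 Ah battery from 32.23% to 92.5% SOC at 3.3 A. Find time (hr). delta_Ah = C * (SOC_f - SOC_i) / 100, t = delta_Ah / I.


Step 1: dSOC = 92.5% - 32.23% = 60.27%
Step 2: delta_Ah = 63.89 * 60.27 / 100 = 38.507 Ah
Step 3: t = 38.507 / 3.3 = 11.67 hr

11.67 hr


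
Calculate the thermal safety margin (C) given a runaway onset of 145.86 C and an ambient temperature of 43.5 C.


Safety margin = 145.86 C - 43.5 C = 102.36 C

102.36 C


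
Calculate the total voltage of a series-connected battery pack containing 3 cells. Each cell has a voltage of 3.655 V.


Series voltages add: 3 * 3.655 V = 10.965 V

10.965 V


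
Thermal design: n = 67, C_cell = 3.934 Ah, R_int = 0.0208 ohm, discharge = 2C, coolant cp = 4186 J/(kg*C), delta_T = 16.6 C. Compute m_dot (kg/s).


Step 1: I = 2 * 3.934 = 7.868 A
Step 2: Q_cell = I^2 * R = 7.868^2 * 0.0208 = 1.2876 W
Step 3: Q_total = 67 * 1.2876 = 86.269 W
Step 4: m_dot = Q_total / (cp * dT) = 86.269 / (4186 * 16.6) = 0.001242 kg/s

0.001242 kg/s


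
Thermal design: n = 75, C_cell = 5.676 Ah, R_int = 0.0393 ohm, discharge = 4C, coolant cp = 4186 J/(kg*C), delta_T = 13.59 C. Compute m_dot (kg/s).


Step 1: I = 4 * 5.676 = 22.704 A
Step 2: Q_cell = I^2 * R = 22.704^2 * 0.0393 = 20.258 W
Step 3: Q_total = 75 * 20.258 = 1519.4 W
Step 4: m_dot = Q_total / (cp * dT) = 1519.4 / (4186 * 13.59) = 0.02671 kg/s

0.02671 kg/s


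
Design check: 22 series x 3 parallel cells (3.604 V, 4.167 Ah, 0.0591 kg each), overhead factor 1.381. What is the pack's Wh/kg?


Step 1: V_pack = 22 * 3.604 = 79.288 V
Step 2: C_pack = 3 * 4.167 = 12.501 Ah
Step 3: E_pack = V_pack * C_pack = 79.288 * 12.501 = 991.18 Wh
Step 4: m_pack = 22 * 3 * 0.0591 * 1.381 = 5.3867 kg
Step 5: ED = E_pack / m_pack = 991.18 / 5.3867 = 184.0 Wh/kg

184.0 Wh/kg


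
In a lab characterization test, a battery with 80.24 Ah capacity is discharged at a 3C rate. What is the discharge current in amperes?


I = C_rate * capacity = 3 * 80.24 = 240.72 A

240.72 A


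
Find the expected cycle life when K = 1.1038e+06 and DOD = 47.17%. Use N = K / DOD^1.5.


DOD^1.5 = 323.97
N = K / DOD^1.5 = 1.1038e+06 / 323.97 = 3407

3407 cycles


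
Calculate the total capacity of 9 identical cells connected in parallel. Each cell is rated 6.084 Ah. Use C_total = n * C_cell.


C_total = 9 * 6.084 = 54.756 Ah

54.756 Ah


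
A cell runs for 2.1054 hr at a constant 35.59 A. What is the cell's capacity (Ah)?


C = I * t = 35.59 * 2.1054 = 74.93 Ah

74.93 Ah


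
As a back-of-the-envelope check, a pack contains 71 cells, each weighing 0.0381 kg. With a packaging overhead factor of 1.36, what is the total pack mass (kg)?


Cell mass sum = 71 * 0.0381 = 2.7051 kg
With overhead 1.36: m_pack = 2.7051 * 1.36 = 3.679 kg

3.679 kg


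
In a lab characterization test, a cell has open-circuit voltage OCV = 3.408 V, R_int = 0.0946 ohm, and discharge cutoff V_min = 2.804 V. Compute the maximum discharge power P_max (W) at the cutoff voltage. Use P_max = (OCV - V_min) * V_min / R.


dV = OCV - V_min = 0.604 V (so I_max = dV / R)
P_max = dV * V_min / R = 0.604 * 2.804 / 0.0946 = 17.90 W

17.90 W


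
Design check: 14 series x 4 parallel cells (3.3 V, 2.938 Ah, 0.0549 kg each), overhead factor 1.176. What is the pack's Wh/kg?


Step 1: V_pack = 14 * 3.3 = 46.2 V
Step 2: C_pack = 4 * 2.938 = 11.752 Ah
Step 3: E_pack = V_pack * C_pack = 46.2 * 11.752 = 542.94 Wh
Step 4: m_pack = 14 * 4 * 0.0549 * 1.176 = 3.6155 kg
Step 5: ED = E_pack / m_pack = 542.94 / 3.6155 = 150.2 Wh/kg

150.2 Wh/kg


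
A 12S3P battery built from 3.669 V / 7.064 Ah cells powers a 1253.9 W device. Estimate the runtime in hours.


Step 1: E_pack = Ns * V_cell * Np * C_cell = 12 * 3.669 * 3 * 7.064 = 933.04 Wh
Step 2: t = E_pack / P = 933.04 / 1253.9 = 0.7441 hr

0.7441 hr


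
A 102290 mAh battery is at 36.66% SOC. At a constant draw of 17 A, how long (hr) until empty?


Convert: C_total = 102290 mAh = 102.29 Ah
Step 1: remaining = SOC/100 * C_total = 36.66/100 * 102.29 = 37.5 Ah
Step 2: t = remaining / I = 37.5 / 17 = 2.206 hr

2.206 hr


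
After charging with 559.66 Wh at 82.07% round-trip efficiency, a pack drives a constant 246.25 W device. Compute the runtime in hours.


Step 1: E_discharge = eta/100 * E_charge = 82.07/100 * 559.66 = 459.31 Wh
Step 2: t = E_discharge / P = 459.31 / 246.25 = 1.865 hr

1.865 hr


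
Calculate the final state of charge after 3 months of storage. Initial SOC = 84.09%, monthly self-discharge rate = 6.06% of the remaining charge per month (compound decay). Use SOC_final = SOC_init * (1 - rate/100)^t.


Monthly retention factor = 1 - 6.06/100 = 0.9394
Over 3 months: factor^3 = 0.82899
SOC_final = 84.09 * 0.82899 = 69.71%

69.71%


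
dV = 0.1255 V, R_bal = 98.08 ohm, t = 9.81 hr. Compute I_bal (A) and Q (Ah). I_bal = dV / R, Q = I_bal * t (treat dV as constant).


First, Ohm's law: I_bal = 0.1255 V / 98.08 ohm = 0.0012796 A
Then Q = I * t = 0.0012796 A * 9.81 hr = 0.01255 Ah

I=0.0012796 A, Q=0.01255 Ah


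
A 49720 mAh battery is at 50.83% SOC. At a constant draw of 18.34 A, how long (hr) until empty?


Convert: C_total = 49720 mAh = 49.72 Ah
Step 1: remaining = SOC/100 * C_total = 50.83/100 * 49.72 = 25.273 Ah
Step 2: t = remaining / I = 25.273 / 18.34 = 1.378 hr

1.378 hr


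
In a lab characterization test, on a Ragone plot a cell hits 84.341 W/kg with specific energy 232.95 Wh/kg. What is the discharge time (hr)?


t = E / P = 232.95 / 84.341 = 2.762 hr

2.762 hr


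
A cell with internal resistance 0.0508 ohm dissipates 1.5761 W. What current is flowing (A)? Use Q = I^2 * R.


I = sqrt(Q / R) = sqrt(1.5761 / 0.0508) = sqrt(31.026) = 5.570 A

5.570 A


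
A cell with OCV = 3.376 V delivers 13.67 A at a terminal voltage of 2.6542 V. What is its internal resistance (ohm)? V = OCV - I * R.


R = (OCV - V) / I = (3.376 - 2.6542) / 13.67 = 0.05280 ohm

0.05280 ohm


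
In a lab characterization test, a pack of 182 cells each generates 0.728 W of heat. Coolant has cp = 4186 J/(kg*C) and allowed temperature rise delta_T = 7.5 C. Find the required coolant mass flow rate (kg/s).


Q_total = 182 * 0.728 = 132.5 W
m_dot = Q_total / (cp * dT) = 132.5 / (4186 * 7.5) = 0.004220 kg/s

0.004220 kg/s


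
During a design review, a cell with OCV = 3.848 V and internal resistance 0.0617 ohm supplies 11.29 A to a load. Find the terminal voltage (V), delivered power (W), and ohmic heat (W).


Step 1: V_terminal = OCV - I*R = 3.848 - 11.29 * 0.0617 = 3.1514 V
Step 2: P_out = V_terminal * I = 3.1514 * 11.29 = 35.58 W
Step 3: Q = I^2 * R = 11.29^2 * 0.0617 = 7.865 W

V=3.1514 V, P=35.58 W, Q=7.865 W


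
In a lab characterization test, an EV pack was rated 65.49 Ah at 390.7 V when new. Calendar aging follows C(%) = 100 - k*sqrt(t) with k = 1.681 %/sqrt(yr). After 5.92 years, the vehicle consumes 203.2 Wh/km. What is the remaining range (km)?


Step 1: capacity retention = 100 - 1.681 * sqrt(5.92) = 100 - 1.681 * 2.4331 = 95.91%
Step 2: C_now = 65.49 * 95.91/100 = 62.811 Ah
Step 3: E_pack = V * C_now = 390.7 * 62.811 = 24540 Wh
Step 4: range = E_pack / consumption = 24540 / 203.2 = 120.8 km

120.8 km


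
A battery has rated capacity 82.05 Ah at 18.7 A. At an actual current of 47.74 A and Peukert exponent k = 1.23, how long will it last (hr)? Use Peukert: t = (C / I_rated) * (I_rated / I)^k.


Step 1: t_rated = C / I_rated = 82.05 / 18.7 = 4.3877 hr
Step 2: ratio = 18.7 / 47.74 = 0.39171
Step 3: ratio^k = 0.39171^1.23 = 0.31575
Step 4: t = t_rated * ratio^k = 4.3877 * 0.31575 = 1.385 hr

1.385 hr


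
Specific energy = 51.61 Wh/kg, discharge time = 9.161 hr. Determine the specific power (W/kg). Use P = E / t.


Specific power = 51.61 Wh/kg / 9.161 hr = 5.634 W/kg

5.634 W/kg


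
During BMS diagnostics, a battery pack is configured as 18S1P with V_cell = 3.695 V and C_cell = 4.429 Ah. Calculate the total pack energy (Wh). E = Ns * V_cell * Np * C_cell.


E = Ns * Vcell * Np * Ccell = 18 * 3.695 * 1 * 4.429 = 294.6 Wh

294.6 Wh


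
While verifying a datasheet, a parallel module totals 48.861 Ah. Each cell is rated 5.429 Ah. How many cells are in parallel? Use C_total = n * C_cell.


n = C_total / C_cell = 48.861 / 5.429 = 9

9


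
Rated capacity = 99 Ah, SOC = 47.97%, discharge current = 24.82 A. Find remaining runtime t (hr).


Step 1: remaining = SOC/100 * C_total = 47.97/100 * 99 = 47.49 Ah
Step 2: t = remaining / I = 47.49 / 24.82 = 1.913 hr

1.913 hr


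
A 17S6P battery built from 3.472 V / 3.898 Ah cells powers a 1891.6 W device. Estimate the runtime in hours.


Step 1: E_pack = Ns * V_cell * Np * C_cell = 17 * 3.472 * 6 * 3.898 = 1380.5 Wh
Step 2: t = E_pack / P = 1380.5 / 1891.6 = 0.7298 hr

0.7298 hr


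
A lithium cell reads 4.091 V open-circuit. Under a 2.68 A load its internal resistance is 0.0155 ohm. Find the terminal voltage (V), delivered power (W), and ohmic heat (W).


Step 1: V_terminal = OCV - I*R = 4.091 - 2.68 * 0.0155 = 4.0495 V
Step 2: P_out = V_terminal * I = 4.0495 * 2.68 = 10.85 W
Step 3: Q = I^2 * R = 2.68^2 * 0.0155 = 0.1113 W

V=4.0495 V, P=10.85 W, Q=0.1113 W


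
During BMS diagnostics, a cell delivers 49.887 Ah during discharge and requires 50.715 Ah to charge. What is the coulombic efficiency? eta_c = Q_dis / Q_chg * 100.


Coulombic efficiency = 49.887/50.715 * 100% = 98.37%

98.37%


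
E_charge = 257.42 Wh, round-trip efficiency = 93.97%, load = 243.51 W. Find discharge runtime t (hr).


Step 1: E_discharge = eta/100 * E_charge = 93.97/100 * 257.42 = 241.9 Wh
Step 2: t = E_discharge / P = 241.9 / 243.51 = 0.9934 hr

0.9934 hr


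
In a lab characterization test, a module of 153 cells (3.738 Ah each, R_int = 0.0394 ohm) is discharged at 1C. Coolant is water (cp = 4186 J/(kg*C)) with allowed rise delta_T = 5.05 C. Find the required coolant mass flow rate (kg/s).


Step 1: I = 1 * 3.738 = 3.738 A
Step 2: Q_cell = I^2 * R = 3.738^2 * 0.0394 = 0.55052 W
Step 3: Q_total = 153 * 0.55052 = 84.23 W
Step 4: m_dot = Q_total / (cp * dT) = 84.23 / (4186 * 5.05) = 0.003985 kg/s

0.003985 kg/s


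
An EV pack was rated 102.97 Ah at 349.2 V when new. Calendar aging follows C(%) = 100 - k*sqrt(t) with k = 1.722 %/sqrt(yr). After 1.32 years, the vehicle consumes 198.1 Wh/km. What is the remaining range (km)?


Step 1: capacity retention = 100 - 1.722 * sqrt(1.32) = 100 - 1.722 * 1.1489 = 98.022%
Step 2: C_now = 102.97 * 98.022/100 = 100.93 Ah
Step 3: E_pack = V * C_now = 349.2 * 100.93 = 35245 Wh
Step 4: range = E_pack / consumption = 35245 / 198.1 = 177.9 km

177.9 km


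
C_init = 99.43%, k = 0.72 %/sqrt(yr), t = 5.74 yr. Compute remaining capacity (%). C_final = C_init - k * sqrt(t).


sqrt(t) = sqrt(5.74) = 2.3958
C_final = 99.43 - 0.72 * 2.3958 = 97.71%

97.71%


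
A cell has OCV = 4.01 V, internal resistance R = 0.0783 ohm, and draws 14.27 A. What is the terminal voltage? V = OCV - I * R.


IR drop = 14.27 * 0.0783 = 1.1173 V
V = 4.01 - 1.1173 = 2.893 V

2.893 V


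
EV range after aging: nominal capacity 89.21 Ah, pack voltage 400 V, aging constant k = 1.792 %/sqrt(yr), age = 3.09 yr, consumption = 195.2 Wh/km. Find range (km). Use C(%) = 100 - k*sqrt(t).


Step 1: capacity retention = 100 - 1.792 * sqrt(3.09) = 100 - 1.792 * 1.7578 = 96.85%
Step 2: C_now = 89.21 * 96.85/100 = 86.4 Ah
Step 3: E_pack = V * C_now = 400 * 86.4 = 34560 Wh
Step 4: range = E_pack / consumption = 34560 / 195.2 = 177.0 km

177.0 km


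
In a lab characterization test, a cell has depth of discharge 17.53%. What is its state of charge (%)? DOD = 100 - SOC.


SOC = 100 - DOD = 100 - 17.53 = 82.47%

82.47%


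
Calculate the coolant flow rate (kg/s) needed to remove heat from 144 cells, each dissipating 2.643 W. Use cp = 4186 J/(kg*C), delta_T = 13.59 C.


Step 1: Total heat Q = 144 * 2.643 W = 380.59 W
Step 2: denom = cp * dT = 4186 * 13.59 = 56888
Step 3: m_dot = 380.59 / 56888 = 0.006690 kg/s

0.006690 kg/s


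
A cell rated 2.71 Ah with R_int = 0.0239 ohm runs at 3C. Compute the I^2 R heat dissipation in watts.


Step 1: I = C_rate * capacity = 3 * 2.71 = 8.13 A
Step 2: Q = I^2 * R = 8.13^2 * 0.0239 = 66.097 * 0.0239 = 1.580 W

1.580 W


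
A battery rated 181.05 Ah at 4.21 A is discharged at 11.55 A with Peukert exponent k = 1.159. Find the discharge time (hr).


Step 1: t_rated = C / I_rated = 181.05 / 4.21 = 43.005 hr
Step 2: ratio = 4.21 / 11.55 = 0.3645
Step 3: ratio^k = 0.3645^1.159 = 0.31046
Step 4: t = t_rated * ratio^k = 43.005 * 0.31046 = 13.35 hr

13.35 hr


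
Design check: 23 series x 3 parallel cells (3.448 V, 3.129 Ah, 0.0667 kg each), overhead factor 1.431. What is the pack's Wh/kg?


Step 1: V_pack = 23 * 3.448 = 79.304 V
Step 2: C_pack = 3 * 3.129 = 9.387 Ah
Step 3: E_pack = V_pack * C_pack = 79.304 * 9.387 = 744.43 Wh
Step 4: m_pack = 23 * 3 * 0.0667 * 1.431 = 6.5859 kg
Step 5: ED = E_pack / m_pack = 744.43 / 6.5859 = 113.0 Wh/kg

113.0 Wh/kg


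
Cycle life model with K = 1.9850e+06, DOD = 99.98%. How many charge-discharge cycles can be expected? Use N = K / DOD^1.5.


Step 1: DOD^1.5 = 99.98^1.5 = 999.7
Step 2: N = 1.9850e+06 / 999.7 = 1986 cycles

1986 cycles


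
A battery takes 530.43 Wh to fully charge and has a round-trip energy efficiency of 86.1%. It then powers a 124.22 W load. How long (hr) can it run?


Step 1: E_discharge = eta/100 * E_charge = 86.1/100 * 530.43 = 456.7 Wh
Step 2: t = E_discharge / P = 456.7 / 124.22 = 3.677 hr

3.677 hr


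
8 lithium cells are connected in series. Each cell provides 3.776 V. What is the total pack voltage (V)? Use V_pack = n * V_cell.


With 8 cells in series at 3.776 V each, V_pack = 30.208 V

30.208 V


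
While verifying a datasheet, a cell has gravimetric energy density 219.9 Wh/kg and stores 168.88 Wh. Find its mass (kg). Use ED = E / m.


m = E / ED = 168.88 / 219.9 = 0.7680 kg

0.7680 kg


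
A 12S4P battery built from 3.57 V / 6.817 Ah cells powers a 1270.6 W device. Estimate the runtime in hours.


Step 1: E_pack = Ns * V_cell * Np * C_cell = 12 * 3.57 * 4 * 6.817 = 1168.2 Wh
Step 2: t = E_pack / P = 1168.2 / 1270.6 = 0.9194 hr

0.9194 hr


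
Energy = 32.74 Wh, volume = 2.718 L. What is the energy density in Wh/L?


ED = E / V = 32.74 / 2.718 = 12.05 Wh/L

12.05 Wh/L


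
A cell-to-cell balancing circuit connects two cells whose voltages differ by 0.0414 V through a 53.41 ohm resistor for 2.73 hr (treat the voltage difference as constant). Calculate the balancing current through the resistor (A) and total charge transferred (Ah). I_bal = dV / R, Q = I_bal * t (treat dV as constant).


First, Ohm's law: I_bal = 0.0414 V / 53.41 ohm = 7.7514e-04 A
Then Q = I * t = 7.7514e-04 A * 2.73 hr = 0.002116 Ah

I=7.7514e-04 A, Q=0.002116 Ah


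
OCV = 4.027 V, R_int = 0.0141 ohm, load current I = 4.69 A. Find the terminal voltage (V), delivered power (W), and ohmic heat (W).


Step 1: V_terminal = OCV - I*R = 4.027 - 4.69 * 0.0141 = 3.9609 V
Step 2: P_out = V_terminal * I = 3.9609 * 4.69 = 18.58 W
Step 3: Q = I^2 * R = 4.69^2 * 0.0141 = 0.3101 W

V=3.9609 V, P=18.58 W, Q=0.3101 W


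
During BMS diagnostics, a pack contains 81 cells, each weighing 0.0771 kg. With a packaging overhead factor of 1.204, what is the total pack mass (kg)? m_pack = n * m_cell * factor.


m_pack = n * m_cell * overhead = 81 * 0.0771 * 1.204 = 7.519 kg

7.519 kg


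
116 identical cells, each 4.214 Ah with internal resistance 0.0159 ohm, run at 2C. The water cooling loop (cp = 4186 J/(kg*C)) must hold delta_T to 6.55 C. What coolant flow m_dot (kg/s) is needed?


Step 1: I = 2 * 4.214 = 8.428 A
Step 2: Q_cell = I^2 * R = 8.428^2 * 0.0159 = 1.1294 W
Step 3: Q_total = 116 * 1.1294 = 131.01 W
Step 4: m_dot = Q_total / (cp * dT) = 131.01 / (4186 * 6.55) = 0.004778 kg/s

0.004778 kg/s


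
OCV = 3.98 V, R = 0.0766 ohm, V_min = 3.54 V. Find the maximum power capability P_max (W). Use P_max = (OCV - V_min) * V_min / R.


P_max = (OCV - V_min) * V_min / R = (3.98 - 3.54) * 3.54 / 0.0766 = 0.44 * 3.54 / 0.0766 = 20.33 W

20.33 W


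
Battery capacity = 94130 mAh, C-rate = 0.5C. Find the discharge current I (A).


Convert: capacity = 94130 mAh = 94.13 Ah
I = C_rate * capacity = 0.5 * 94.13 = 47.065 A

47.065 A


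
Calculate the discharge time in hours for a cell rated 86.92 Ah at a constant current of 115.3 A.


Runtime = 86.92 Ah / 115.3 A = 0.7539 hr

0.7539 hr


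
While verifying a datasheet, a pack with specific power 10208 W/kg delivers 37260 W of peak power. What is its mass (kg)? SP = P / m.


m = P / SP = 37260 / 10208 = 3.650 kg

3.650 kg


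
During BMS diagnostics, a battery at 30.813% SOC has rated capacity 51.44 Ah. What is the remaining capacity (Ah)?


remaining = SOC / 100 * total = 30.813 / 100 * 51.44 = 15.85 Ah

15.85 Ah


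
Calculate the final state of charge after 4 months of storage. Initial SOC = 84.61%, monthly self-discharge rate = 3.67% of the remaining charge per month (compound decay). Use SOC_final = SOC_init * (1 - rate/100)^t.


decay = (1 - 3.67/100)^4 = 0.86109
SOC_final = 84.61 * 0.86109 = 72.86%

72.86%


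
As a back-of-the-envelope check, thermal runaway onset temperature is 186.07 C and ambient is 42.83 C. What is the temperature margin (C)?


Safety margin = 186.07 C - 42.83 C = 143.24 C

143.24 C


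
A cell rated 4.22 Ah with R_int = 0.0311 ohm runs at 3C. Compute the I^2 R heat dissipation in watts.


Step 1: I = C_rate * capacity = 3 * 4.22 = 12.66 A
Step 2: Q = I^2 * R = 12.66^2 * 0.0311 = 160.28 * 0.0311 = 4.985 W

4.985 W


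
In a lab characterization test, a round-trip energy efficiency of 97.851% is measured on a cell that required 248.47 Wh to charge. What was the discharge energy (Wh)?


E_dis = eta/100 * E_chg = 97.851/100 * 248.47 = 243.1 Wh

243.1 Wh


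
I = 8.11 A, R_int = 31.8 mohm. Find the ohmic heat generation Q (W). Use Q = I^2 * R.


Convert: R = 31.8 mohm = 0.0318 ohm
Q = I^2 * R = 8.11^2 * 0.0318 = 2.092 W

2.092 W


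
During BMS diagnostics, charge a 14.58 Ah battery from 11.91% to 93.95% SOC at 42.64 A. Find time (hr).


Step 1: dSOC = 93.95% - 11.91% = 82.04%
Step 2: delta_Ah = 14.58 * 82.04 / 100 = 11.961 Ah
Step 3: t = 11.961 / 42.64 = 0.2805 hr

0.2805 hr


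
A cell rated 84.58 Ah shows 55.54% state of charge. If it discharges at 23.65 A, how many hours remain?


Step 1: remaining = SOC/100 * C_total = 55.54/100 * 84.58 = 46.976 Ah
Step 2: t = remaining / I = 46.976 / 23.65 = 1.986 hr

1.986 hr


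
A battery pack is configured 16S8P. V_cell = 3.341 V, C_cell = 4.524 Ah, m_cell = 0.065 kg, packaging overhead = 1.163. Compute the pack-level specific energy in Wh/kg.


Step 1: V_pack = 16 * 3.341 = 53.456 V
Step 2: C_pack = 8 * 4.524 = 36.192 Ah
Step 3: E_pack = V_pack * C_pack = 53.456 * 36.192 = 1934.7 Wh
Step 4: m_pack = 16 * 8 * 0.065 * 1.163 = 9.6762 kg
Step 5: ED = E_pack / m_pack = 1934.7 / 9.6762 = 199.9 Wh/kg

199.9 Wh/kg


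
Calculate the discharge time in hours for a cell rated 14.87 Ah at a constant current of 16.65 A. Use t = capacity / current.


t = capacity / current = 14.87 / 16.65 = 0.8931 hr

0.8931 hr
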